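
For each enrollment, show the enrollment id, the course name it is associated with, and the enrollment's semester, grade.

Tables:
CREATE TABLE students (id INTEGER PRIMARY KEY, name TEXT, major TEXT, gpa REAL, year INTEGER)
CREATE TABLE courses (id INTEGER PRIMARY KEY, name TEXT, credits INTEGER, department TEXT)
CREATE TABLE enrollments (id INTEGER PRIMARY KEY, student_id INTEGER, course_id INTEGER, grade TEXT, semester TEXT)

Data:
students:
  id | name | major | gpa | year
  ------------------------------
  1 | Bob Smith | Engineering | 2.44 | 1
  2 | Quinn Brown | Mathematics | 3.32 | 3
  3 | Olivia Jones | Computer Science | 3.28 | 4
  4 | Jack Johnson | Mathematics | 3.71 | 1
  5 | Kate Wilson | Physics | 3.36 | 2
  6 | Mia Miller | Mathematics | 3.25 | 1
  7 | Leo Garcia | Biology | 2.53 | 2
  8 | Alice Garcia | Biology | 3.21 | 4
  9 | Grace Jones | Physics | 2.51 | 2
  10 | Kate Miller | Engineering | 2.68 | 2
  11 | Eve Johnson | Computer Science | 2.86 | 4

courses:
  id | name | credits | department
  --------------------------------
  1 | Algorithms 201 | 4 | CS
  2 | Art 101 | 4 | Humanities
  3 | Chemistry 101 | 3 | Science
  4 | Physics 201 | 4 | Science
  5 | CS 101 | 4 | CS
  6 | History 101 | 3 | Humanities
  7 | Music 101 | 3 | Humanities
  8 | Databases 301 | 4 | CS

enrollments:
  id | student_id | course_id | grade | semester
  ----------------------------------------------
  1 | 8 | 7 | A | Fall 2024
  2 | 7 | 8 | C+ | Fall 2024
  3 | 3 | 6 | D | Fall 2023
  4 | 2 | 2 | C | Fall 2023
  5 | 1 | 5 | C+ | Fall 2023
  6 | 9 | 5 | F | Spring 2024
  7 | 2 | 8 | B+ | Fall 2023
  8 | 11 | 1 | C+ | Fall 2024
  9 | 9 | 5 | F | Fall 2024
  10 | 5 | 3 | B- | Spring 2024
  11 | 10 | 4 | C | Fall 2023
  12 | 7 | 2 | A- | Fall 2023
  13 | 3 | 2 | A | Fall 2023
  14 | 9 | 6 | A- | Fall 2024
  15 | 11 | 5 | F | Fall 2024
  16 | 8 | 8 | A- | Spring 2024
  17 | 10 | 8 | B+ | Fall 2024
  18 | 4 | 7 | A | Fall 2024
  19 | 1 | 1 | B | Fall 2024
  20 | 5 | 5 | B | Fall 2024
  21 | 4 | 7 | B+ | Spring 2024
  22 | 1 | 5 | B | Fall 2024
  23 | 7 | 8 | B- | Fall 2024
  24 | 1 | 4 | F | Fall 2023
SELECT c.id, p.name AS course, c.semester, c.grade FROM enrollments c JOIN courses p ON c.course_id = p.id

Execution result:
id | course | semester | grade
1 | Music 101 | Fall 2024 | A
2 | Databases 301 | Fall 2024 | C+
3 | History 101 | Fall 2023 | D
4 | Art 101 | Fall 2023 | C
5 | CS 101 | Fall 2023 | C+
6 | CS 101 | Spring 2024 | F
7 | Databases 301 | Fall 2023 | B+
8 | Algorithms 201 | Fall 2024 | C+
9 | CS 101 | Fall 2024 | F
10 | Chemistry 101 | Spring 2024 | B-
11 | Physics 201 | Fall 2023 | C
12 | Art 101 | Fall 2023 | A-
13 | Art 101 | Fall 2023 | A
14 | History 101 | Fall 2024 | A-
15 | CS 101 | Fall 2024 | F
16 | Databases 301 | Spring 2024 | A-
17 | Databases 301 | Fall 2024 | B+
18 | Music 101 | Fall 2024 | A
19 | Algorithms 201 | Fall 2024 | B
20 | CS 101 | Fall 2024 | B
21 | Music 101 | Spring 2024 | B+
22 | CS 101 | Fall 2024 | B
23 | Databases 301 | Fall 2024 | B-
24 | Physics 201 | Fall 2023 | F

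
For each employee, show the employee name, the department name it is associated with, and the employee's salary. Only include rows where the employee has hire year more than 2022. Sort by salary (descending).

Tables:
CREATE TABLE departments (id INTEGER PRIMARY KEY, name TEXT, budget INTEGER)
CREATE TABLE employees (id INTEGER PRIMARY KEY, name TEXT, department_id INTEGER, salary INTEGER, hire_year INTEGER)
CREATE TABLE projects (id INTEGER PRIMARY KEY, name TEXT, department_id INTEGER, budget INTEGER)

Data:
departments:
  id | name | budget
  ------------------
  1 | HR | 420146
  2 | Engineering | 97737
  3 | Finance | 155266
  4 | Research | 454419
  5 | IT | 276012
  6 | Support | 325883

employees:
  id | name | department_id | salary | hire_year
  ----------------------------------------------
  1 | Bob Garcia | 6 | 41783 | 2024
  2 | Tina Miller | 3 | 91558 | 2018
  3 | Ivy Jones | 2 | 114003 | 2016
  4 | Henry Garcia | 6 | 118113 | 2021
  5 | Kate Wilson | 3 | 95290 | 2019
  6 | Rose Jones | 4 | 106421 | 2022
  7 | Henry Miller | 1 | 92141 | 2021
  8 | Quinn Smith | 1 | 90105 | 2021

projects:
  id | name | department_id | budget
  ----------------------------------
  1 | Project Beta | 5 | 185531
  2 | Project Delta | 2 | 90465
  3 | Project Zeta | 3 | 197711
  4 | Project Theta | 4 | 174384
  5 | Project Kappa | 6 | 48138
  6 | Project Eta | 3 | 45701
SELECT c.name, p.name AS department, c.salary FROM employees c JOIN departments p ON c.department_id = p.id WHERE c.hire_year > 2022 ORDER BY c.salary DESC

Execution result:
name | department | salary
Bob Garcia | Support | 41783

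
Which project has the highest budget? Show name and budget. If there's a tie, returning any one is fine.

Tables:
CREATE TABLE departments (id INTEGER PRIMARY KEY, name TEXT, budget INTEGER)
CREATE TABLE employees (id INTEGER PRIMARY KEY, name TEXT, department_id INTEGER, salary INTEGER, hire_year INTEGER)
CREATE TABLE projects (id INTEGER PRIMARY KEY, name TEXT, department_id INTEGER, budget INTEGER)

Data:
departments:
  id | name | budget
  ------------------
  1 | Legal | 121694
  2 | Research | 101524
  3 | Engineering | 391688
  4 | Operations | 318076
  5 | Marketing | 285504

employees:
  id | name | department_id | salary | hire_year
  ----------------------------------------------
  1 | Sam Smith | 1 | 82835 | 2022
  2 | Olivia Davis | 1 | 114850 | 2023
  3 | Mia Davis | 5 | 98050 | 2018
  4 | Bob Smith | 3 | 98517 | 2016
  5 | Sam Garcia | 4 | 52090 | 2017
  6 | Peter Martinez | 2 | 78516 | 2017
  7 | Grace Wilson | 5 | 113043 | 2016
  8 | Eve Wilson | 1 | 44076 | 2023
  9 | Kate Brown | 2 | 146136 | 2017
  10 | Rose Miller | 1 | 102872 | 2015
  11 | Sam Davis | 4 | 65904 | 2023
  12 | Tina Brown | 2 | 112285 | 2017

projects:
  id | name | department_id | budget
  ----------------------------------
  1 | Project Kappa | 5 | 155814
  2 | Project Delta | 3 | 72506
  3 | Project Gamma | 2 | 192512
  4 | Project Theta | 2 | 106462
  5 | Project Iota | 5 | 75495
SELECT name, budget FROM projects ORDER BY budget DESC LIMIT 1

Execution result:
name | budget
Project Gamma | 192512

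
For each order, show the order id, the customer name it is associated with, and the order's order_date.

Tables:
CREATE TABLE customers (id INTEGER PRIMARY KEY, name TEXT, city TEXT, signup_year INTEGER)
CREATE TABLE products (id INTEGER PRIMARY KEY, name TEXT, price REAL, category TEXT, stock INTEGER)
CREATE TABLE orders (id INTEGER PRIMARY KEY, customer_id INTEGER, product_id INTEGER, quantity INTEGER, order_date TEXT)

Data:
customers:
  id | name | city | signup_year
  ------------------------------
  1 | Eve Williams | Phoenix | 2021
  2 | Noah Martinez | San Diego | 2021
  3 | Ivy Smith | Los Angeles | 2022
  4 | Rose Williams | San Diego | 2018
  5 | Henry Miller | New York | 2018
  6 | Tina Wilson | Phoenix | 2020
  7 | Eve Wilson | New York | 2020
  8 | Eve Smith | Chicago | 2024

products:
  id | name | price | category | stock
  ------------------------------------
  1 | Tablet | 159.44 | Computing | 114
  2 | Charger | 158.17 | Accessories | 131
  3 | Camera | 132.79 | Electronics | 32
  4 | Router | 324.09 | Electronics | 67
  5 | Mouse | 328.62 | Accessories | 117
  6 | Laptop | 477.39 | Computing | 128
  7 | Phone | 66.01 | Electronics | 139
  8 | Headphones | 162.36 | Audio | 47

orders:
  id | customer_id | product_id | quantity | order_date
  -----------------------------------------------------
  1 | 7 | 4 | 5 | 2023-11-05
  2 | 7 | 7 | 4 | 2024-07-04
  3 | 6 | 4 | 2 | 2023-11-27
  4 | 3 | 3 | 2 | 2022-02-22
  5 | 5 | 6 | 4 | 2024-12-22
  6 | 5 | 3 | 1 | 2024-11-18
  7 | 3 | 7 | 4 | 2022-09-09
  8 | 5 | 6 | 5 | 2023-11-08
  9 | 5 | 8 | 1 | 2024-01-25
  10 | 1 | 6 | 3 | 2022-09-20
SELECT c.id, p.name AS customer, c.order_date FROM orders c JOIN customers p ON c.customer_id = p.id

Execution result:
id | customer | order_date
1 | Eve Wilson | 2023-11-05
2 | Eve Wilson | 2024-07-04
3 | Tina Wilson | 2023-11-27
4 | Ivy Smith | 2022-02-22
5 | Henry Miller | 2024-12-22
6 | Henry Miller | 2024-11-18
7 | Ivy Smith | 2022-09-09
8 | Henry Miller | 2023-11-08
9 | Henry Miller | 2024-01-25
10 | Eve Williams | 2022-09-20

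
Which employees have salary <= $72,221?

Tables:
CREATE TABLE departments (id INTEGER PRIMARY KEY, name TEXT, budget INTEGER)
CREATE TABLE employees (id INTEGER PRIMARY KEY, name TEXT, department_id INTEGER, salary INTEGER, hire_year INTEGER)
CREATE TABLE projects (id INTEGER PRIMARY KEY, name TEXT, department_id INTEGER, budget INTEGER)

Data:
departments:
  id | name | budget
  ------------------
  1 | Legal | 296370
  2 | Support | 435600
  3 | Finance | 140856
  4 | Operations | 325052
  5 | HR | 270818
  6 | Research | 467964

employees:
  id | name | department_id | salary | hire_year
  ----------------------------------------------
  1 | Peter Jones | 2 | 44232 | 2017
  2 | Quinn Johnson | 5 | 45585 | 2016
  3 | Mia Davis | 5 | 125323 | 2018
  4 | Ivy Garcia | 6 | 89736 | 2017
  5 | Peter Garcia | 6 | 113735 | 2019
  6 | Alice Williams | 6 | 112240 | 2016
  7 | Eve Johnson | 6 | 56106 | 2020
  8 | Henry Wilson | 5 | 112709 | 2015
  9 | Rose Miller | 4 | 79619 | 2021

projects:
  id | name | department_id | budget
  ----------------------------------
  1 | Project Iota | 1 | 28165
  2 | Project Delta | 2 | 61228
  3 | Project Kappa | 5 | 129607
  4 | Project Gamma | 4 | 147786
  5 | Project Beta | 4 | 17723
SELECT name, salary FROM employees WHERE salary <= 72221

Execution result:
name | salary
Peter Jones | 44232
Quinn Johnson | 45585
Eve Johnson | 56106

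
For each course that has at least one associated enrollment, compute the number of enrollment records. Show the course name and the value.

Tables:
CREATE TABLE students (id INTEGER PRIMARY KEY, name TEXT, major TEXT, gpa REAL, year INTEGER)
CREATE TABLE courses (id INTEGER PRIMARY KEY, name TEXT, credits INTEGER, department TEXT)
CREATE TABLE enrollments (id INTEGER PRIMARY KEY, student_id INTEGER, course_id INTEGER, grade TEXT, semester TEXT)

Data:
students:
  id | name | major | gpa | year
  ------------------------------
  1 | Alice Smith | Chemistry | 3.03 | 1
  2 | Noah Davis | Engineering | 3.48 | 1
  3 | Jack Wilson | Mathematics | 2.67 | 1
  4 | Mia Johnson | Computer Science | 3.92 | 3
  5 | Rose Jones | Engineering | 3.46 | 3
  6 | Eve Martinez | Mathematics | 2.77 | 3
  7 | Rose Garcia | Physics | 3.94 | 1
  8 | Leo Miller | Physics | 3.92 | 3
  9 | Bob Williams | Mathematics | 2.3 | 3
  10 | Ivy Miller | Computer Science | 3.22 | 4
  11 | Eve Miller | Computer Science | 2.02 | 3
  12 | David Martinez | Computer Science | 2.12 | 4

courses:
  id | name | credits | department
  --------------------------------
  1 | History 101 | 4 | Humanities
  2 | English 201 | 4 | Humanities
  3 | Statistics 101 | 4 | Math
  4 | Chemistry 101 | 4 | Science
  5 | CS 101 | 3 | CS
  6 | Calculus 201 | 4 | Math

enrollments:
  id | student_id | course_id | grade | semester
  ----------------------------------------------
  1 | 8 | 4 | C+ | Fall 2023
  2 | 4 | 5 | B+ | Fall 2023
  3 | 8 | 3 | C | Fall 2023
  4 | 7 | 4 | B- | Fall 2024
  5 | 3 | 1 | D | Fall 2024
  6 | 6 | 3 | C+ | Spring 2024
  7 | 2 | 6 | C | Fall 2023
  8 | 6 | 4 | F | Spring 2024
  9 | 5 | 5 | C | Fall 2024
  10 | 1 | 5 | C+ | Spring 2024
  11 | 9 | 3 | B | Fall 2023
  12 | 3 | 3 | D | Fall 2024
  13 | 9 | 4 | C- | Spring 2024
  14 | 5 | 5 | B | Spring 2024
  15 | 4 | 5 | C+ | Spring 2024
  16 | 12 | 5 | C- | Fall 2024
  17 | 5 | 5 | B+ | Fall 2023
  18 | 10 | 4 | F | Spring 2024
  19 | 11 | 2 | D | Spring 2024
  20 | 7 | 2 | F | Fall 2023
SELECT p.name, COUNT(*) AS n FROM enrollments c JOIN courses p ON c.course_id = p.id GROUP BY p.id, p.name

Execution result:
name | n
History 101 | 1
English 201 | 2
Statistics 101 | 4
Chemistry 101 | 5
CS 101 | 7
Calculus 201 | 1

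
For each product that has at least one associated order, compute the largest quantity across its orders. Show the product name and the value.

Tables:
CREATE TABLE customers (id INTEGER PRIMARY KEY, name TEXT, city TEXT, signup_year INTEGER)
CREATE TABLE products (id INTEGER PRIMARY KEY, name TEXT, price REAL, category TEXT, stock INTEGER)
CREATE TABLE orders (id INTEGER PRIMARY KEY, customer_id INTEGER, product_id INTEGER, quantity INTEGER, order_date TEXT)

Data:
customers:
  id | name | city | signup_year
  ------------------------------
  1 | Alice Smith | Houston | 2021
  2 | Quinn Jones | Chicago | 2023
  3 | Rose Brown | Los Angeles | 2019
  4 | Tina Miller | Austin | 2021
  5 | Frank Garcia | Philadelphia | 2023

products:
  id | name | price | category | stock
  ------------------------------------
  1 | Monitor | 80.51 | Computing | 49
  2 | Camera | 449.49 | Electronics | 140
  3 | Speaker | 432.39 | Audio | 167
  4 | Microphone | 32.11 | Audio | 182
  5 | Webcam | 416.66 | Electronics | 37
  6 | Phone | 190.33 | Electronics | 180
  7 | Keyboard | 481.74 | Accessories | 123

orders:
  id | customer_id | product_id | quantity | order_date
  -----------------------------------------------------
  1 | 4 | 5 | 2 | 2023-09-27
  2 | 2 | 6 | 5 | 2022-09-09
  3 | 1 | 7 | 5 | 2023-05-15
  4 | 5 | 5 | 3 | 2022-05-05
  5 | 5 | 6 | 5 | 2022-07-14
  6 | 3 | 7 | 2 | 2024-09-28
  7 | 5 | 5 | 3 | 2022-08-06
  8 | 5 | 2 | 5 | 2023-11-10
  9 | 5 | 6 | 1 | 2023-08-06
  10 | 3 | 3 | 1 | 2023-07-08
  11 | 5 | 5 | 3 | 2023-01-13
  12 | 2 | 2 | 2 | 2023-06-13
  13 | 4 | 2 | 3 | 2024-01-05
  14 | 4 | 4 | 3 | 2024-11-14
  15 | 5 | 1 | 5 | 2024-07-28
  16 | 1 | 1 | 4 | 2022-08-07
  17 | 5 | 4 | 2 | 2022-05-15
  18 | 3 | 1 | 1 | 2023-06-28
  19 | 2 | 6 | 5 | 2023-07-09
SELECT p.name, MAX(c.quantity) AS max_quantity FROM orders c JOIN products p ON c.product_id = p.id GROUP BY p.id, p.name

Execution result:
name | max_quantity
Monitor | 5
Camera | 5
Speaker | 1
Microphone | 3
Webcam | 3
Phone | 5
Keyboard | 5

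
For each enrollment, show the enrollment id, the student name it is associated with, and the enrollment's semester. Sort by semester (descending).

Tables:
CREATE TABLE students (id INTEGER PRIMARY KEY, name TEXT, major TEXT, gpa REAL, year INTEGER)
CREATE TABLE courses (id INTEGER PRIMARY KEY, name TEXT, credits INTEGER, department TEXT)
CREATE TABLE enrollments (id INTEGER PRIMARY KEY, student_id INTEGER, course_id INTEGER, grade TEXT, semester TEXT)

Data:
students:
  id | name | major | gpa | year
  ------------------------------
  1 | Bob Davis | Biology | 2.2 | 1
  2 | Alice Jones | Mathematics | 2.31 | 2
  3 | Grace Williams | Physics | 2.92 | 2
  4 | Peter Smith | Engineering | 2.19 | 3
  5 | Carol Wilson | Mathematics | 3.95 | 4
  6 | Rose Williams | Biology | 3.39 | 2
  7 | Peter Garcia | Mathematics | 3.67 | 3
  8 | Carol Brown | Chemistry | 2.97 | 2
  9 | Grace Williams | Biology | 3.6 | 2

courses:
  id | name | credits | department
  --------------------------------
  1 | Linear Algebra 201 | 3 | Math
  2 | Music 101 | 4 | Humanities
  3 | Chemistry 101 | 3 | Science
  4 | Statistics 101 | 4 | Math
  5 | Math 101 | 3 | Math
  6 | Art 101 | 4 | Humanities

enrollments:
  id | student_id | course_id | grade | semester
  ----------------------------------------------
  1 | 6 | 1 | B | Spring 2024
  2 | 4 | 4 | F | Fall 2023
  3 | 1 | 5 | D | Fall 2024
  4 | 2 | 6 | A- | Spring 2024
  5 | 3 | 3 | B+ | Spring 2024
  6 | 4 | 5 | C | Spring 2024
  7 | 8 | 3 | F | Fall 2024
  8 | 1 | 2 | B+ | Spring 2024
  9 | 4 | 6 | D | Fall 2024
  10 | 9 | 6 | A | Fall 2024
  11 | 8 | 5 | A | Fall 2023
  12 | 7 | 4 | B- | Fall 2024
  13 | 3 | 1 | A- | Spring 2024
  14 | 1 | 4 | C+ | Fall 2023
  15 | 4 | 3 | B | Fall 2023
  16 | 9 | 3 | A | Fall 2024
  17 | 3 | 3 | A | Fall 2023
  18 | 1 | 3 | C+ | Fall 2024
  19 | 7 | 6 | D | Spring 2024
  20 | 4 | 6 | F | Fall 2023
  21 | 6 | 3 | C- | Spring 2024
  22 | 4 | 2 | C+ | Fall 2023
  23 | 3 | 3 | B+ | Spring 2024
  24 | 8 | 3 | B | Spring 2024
SELECT c.id, p.name AS student, c.semester FROM enrollments c JOIN students p ON c.student_id = p.id ORDER BY c.semester DESC

Execution result:
id | student | semester
1 | Rose Williams | Spring 2024
4 | Alice Jones | Spring 2024
5 | Grace Williams | Spring 2024
6 | Peter Smith | Spring 2024
8 | Bob Davis | Spring 2024
13 | Grace Williams | Spring 2024
19 | Peter Garcia | Spring 2024
21 | Rose Williams | Spring 2024
23 | Grace Williams | Spring 2024
24 | Carol Brown | Spring 2024
3 | Bob Davis | Fall 2024
7 | Carol Brown | Fall 2024
9 | Peter Smith | Fall 2024
10 | Grace Williams | Fall 2024
12 | Peter Garcia | Fall 2024
16 | Grace Williams | Fall 2024
18 | Bob Davis | Fall 2024
2 | Peter Smith | Fall 2023
11 | Carol Brown | Fall 2023
14 | Bob Davis | Fall 2023
15 | Peter Smith | Fall 2023
17 | Grace Williams | Fall 2023
20 | Peter Smith | Fall 2023
22 | Peter Smith | Fall 2023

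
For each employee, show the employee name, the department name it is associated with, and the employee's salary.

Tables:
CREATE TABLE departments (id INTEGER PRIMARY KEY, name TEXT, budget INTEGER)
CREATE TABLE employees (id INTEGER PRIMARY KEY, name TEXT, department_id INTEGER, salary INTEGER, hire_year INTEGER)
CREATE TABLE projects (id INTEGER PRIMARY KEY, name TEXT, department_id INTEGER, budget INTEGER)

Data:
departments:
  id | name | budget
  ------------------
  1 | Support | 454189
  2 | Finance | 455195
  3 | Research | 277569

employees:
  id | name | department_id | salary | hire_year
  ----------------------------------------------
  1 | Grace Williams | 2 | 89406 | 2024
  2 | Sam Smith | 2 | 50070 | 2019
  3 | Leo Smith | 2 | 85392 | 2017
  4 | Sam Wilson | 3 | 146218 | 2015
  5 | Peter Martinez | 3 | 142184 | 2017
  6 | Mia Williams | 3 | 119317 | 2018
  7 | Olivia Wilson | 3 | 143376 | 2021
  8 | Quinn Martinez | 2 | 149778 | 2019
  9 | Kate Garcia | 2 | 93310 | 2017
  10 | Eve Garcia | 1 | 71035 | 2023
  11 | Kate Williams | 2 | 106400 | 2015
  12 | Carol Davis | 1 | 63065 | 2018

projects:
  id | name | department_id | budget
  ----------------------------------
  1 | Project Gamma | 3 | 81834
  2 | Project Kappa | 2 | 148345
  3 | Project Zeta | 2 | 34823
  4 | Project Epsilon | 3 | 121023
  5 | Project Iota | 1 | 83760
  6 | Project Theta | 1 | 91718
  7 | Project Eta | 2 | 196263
SELECT c.name, p.name AS department, c.salary FROM employees c JOIN departments p ON c.department_id = p.id

Execution result:
name | department | salary
Grace Williams | Finance | 89406
Sam Smith | Finance | 50070
Leo Smith | Finance | 85392
Sam Wilson | Research | 146218
Peter Martinez | Research | 142184
Mia Williams | Research | 119317
Olivia Wilson | Research | 143376
Quinn Martinez | Finance | 149778
Kate Garcia | Finance | 93310
Eve Garcia | Support | 71035
Kate Williams | Finance | 106400
Carol Davis | Support | 63065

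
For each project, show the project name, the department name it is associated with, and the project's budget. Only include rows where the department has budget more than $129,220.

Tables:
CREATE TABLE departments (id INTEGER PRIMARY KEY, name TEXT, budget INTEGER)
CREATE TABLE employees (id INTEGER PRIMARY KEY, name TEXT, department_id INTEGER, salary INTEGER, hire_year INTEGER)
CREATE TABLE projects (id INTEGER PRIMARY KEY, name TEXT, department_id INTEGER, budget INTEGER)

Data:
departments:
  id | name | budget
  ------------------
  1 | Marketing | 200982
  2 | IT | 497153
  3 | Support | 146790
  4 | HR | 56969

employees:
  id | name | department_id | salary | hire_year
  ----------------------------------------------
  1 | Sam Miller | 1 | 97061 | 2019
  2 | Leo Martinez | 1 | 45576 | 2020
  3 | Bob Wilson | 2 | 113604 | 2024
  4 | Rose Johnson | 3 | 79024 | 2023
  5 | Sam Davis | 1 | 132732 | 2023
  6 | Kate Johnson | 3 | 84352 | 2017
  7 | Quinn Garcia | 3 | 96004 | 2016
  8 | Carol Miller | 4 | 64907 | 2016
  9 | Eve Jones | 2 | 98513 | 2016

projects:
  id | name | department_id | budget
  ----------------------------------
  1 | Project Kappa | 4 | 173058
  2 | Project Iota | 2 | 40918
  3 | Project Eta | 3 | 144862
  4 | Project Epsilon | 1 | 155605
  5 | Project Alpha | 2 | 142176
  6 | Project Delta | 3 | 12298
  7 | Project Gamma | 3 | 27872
SELECT c.name, p.name AS department, c.budget FROM projects c JOIN departments p ON c.department_id = p.id WHERE p.budget > 129220

Execution result:
name | department | budget
Project Iota | IT | 40918
Project Eta | Support | 144862
Project Epsilon | Marketing | 155605
Project Alpha | IT | 142176
Project Delta | Support | 12298
Project Gamma | Support | 27872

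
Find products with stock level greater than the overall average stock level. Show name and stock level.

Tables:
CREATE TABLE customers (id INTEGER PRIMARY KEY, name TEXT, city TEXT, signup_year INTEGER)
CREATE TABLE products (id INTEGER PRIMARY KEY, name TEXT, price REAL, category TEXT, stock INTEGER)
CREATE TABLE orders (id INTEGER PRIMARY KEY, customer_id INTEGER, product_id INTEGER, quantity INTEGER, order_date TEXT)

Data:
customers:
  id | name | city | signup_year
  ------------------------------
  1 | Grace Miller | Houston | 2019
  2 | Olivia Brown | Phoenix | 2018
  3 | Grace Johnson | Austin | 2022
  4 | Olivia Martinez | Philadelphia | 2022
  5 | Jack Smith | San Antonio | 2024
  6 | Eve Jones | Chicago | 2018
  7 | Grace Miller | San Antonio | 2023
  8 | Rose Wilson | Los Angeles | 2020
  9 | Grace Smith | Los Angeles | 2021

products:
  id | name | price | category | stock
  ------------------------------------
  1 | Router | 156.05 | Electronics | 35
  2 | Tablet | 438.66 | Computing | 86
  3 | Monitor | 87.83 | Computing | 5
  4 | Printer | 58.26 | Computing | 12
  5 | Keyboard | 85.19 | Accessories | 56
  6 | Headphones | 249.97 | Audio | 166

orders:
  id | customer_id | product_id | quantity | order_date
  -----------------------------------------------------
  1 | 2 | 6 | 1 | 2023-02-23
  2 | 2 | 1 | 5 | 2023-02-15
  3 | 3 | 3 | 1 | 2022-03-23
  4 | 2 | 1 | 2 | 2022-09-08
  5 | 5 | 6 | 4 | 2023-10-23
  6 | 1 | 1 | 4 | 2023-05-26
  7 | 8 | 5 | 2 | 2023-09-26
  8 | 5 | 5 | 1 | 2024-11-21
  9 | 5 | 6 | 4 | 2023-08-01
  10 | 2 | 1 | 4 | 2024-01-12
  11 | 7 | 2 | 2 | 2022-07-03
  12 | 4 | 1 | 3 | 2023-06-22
SELECT name, stock FROM products WHERE stock > (SELECT AVG(stock) FROM products)

Execution result:
name | stock
Tablet | 86
Headphones | 166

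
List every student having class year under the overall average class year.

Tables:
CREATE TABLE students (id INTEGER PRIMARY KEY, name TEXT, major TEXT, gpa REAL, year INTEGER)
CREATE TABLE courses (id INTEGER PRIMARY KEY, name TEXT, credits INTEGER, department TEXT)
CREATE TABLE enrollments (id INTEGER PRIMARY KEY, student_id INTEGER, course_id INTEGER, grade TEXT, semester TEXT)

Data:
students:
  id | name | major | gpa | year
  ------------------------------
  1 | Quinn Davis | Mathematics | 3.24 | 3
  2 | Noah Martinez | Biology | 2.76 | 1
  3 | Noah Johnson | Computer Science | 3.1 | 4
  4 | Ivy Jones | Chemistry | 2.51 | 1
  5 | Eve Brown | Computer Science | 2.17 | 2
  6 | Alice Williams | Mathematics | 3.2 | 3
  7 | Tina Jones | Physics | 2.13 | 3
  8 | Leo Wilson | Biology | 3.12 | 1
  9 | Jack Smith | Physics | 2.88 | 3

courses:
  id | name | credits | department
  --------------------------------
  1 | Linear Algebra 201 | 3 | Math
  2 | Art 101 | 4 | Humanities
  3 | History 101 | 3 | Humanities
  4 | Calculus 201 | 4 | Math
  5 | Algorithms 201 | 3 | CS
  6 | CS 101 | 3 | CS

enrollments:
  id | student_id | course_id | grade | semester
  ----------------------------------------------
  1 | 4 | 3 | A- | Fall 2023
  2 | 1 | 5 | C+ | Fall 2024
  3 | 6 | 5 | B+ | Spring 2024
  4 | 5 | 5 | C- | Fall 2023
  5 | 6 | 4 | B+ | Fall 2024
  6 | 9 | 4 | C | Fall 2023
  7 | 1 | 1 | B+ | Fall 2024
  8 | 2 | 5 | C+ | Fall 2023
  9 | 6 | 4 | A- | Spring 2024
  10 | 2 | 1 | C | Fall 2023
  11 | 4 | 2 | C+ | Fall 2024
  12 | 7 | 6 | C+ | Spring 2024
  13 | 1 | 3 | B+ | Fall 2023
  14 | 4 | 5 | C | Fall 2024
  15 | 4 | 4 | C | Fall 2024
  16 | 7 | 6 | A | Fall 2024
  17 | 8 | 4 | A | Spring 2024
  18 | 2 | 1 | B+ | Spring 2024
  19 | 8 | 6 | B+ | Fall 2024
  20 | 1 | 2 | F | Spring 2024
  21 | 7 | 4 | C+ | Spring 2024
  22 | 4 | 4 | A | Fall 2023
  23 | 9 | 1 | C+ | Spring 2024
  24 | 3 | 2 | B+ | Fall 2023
SELECT name, year FROM students WHERE year < (SELECT AVG(year) FROM students)

Execution result:
name | year
Noah Martinez | 1
Ivy Jones | 1
Eve Brown | 2
Leo Wilson | 1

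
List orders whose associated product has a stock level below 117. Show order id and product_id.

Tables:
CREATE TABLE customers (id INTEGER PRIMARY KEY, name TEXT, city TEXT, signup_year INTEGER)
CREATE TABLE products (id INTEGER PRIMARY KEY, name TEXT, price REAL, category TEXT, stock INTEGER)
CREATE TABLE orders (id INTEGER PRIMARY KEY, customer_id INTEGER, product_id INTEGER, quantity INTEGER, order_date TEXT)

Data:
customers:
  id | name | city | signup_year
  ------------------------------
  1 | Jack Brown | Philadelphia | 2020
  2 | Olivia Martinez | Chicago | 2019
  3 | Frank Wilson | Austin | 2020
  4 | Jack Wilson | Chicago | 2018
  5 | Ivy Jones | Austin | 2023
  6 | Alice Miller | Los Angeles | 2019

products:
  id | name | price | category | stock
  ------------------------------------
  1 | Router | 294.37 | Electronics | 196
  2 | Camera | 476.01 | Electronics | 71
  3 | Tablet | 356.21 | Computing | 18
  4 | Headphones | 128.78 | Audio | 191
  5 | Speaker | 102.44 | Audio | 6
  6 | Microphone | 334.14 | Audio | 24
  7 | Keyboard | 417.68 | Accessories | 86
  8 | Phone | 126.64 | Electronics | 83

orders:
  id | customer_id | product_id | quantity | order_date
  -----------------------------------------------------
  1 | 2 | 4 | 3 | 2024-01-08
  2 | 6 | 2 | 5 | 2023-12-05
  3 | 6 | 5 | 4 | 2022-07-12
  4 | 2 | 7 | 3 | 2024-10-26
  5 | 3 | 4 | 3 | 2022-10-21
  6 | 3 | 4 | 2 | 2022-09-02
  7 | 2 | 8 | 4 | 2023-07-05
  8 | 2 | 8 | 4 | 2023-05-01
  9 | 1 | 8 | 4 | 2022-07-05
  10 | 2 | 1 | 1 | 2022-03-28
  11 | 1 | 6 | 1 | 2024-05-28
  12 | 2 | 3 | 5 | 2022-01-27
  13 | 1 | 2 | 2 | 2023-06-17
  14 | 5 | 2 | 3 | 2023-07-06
SELECT id, product_id FROM orders WHERE product_id IN (SELECT id FROM products WHERE stock < 117)

Execution result:
id | product_id
2 | 2
3 | 5
4 | 7
7 | 8
8 | 8
9 | 8
11 | 6
12 | 3
13 | 2
14 | 2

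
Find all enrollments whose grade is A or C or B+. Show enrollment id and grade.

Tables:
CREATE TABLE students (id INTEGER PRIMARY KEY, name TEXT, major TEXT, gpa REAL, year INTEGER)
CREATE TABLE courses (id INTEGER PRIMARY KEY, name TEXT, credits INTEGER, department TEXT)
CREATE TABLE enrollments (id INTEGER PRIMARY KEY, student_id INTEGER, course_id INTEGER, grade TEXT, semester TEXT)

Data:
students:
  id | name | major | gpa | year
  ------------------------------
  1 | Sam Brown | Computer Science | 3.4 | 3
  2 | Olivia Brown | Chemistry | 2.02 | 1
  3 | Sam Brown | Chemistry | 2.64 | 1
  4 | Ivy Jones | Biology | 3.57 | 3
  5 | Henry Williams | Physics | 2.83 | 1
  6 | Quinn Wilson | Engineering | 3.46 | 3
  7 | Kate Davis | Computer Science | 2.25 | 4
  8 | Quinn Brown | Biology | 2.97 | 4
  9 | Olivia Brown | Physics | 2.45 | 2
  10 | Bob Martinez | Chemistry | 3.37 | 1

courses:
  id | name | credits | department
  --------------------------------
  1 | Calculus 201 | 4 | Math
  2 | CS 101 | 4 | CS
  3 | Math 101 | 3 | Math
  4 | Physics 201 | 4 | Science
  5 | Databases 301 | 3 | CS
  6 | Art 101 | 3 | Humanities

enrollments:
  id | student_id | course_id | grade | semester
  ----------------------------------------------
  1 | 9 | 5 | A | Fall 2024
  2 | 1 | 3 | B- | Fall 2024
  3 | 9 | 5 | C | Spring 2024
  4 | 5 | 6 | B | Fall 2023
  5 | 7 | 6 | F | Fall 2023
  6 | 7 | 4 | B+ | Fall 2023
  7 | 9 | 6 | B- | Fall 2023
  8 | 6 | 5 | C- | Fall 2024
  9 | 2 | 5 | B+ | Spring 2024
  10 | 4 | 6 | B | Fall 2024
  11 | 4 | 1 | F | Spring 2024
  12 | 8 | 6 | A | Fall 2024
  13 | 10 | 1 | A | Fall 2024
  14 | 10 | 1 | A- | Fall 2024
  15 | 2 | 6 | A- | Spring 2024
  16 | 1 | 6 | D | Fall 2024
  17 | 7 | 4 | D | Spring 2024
SELECT id, grade FROM enrollments WHERE grade IN ('A', 'C', 'B+')

Execution result:
id | grade
1 | A
3 | C
6 | B+
9 | B+
12 | A
13 | A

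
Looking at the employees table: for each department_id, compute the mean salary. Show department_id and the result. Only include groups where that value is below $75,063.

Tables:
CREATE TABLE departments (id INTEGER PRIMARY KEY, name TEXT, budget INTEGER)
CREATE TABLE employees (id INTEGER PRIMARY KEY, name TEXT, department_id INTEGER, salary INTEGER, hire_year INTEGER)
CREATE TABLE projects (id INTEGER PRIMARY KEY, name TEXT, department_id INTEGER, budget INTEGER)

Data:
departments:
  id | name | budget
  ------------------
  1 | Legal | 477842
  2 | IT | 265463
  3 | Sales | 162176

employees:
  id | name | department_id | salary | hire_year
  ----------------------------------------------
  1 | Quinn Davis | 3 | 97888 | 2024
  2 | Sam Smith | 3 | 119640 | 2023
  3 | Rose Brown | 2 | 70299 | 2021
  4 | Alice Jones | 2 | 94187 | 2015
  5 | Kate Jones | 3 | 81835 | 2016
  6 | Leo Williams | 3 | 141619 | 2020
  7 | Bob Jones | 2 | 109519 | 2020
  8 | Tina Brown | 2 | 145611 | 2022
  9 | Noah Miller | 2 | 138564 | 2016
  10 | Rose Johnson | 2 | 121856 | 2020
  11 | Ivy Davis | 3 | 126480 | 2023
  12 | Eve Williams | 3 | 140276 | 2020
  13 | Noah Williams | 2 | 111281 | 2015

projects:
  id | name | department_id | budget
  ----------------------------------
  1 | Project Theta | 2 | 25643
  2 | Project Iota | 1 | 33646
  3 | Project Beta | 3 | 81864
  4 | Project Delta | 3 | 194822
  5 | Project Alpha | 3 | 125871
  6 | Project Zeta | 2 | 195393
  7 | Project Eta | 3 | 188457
SELECT department_id, AVG(salary) AS avg_salary FROM employees GROUP BY department_id HAVING AVG(salary) < 75063

Execution result:
(no rows)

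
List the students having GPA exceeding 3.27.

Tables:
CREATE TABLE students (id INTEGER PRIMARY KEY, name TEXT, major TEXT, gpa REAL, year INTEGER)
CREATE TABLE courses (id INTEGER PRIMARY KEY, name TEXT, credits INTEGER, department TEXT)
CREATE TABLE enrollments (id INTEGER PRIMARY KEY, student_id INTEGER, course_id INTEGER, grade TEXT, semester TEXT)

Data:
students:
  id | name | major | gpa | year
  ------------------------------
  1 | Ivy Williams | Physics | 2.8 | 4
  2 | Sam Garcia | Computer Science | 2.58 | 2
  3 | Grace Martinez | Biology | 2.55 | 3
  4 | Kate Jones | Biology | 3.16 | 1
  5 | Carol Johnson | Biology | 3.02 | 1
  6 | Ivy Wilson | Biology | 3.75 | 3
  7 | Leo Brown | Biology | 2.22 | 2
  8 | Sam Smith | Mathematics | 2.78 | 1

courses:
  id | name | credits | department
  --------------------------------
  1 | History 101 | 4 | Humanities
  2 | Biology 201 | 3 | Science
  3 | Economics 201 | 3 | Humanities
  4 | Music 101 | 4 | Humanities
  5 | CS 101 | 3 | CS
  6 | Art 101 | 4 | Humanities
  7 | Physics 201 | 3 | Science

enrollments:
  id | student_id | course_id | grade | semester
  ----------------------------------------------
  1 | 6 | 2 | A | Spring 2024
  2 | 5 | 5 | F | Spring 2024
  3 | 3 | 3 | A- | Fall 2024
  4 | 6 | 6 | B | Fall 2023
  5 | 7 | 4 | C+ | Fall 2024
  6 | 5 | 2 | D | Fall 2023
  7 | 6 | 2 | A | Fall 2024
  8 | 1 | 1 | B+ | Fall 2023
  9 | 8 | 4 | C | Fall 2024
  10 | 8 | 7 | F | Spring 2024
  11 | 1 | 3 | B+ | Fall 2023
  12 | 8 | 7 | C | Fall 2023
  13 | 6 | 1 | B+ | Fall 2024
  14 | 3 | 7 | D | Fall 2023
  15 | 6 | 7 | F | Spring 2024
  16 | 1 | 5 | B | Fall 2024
SELECT name, gpa FROM students WHERE gpa > 3.27

Execution result:
name | gpa
Ivy Wilson | 3.75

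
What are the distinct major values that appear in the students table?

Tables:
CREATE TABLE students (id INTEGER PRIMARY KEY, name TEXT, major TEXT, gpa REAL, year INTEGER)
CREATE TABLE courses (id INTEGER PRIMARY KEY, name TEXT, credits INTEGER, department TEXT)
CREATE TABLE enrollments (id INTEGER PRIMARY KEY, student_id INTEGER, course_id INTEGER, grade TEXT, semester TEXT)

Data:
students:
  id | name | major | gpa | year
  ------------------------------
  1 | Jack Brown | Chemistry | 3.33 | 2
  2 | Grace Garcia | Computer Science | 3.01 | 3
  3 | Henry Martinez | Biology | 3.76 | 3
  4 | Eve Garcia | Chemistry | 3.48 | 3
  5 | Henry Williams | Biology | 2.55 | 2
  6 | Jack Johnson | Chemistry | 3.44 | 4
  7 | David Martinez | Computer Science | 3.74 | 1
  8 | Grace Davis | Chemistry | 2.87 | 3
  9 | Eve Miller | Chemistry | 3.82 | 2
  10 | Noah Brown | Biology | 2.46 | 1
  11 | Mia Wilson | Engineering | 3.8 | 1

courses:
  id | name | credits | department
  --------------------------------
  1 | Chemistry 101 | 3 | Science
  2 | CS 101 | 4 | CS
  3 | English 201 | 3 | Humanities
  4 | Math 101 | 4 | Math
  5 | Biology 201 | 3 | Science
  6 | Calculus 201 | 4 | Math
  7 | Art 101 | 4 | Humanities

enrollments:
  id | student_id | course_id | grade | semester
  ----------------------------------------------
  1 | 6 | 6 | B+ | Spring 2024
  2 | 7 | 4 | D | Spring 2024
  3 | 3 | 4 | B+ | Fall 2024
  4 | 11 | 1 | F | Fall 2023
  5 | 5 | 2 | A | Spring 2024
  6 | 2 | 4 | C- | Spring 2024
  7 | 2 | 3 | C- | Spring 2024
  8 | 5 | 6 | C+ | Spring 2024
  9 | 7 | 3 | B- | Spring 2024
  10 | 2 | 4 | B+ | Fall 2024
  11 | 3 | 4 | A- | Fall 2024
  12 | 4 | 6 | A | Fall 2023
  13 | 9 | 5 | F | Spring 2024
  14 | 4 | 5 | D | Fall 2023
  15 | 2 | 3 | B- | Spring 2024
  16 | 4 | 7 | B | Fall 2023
SELECT DISTINCT major FROM students

Execution result:
major
Chemistry
Computer Science
Biology
Engineering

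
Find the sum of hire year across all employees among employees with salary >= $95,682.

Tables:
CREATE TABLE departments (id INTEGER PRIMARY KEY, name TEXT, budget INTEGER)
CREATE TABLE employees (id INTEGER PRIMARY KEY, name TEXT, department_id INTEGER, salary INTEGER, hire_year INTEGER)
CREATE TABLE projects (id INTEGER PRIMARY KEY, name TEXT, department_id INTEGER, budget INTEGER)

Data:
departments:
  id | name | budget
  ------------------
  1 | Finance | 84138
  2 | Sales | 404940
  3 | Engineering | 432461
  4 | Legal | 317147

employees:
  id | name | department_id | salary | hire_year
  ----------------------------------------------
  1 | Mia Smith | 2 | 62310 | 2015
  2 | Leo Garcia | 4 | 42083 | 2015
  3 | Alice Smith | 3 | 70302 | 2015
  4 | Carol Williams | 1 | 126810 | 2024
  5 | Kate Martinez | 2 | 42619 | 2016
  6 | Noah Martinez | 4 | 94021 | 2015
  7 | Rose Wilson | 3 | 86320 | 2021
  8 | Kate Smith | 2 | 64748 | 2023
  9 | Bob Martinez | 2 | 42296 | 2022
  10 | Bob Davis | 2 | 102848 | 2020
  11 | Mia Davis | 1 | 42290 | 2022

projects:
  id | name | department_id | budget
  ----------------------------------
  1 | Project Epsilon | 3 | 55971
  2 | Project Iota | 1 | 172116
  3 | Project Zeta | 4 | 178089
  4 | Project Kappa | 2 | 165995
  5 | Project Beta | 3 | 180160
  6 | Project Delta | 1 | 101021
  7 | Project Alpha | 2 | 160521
SELECT SUM(hire_year) FROM employees WHERE salary >= 95682

Execution result:
4044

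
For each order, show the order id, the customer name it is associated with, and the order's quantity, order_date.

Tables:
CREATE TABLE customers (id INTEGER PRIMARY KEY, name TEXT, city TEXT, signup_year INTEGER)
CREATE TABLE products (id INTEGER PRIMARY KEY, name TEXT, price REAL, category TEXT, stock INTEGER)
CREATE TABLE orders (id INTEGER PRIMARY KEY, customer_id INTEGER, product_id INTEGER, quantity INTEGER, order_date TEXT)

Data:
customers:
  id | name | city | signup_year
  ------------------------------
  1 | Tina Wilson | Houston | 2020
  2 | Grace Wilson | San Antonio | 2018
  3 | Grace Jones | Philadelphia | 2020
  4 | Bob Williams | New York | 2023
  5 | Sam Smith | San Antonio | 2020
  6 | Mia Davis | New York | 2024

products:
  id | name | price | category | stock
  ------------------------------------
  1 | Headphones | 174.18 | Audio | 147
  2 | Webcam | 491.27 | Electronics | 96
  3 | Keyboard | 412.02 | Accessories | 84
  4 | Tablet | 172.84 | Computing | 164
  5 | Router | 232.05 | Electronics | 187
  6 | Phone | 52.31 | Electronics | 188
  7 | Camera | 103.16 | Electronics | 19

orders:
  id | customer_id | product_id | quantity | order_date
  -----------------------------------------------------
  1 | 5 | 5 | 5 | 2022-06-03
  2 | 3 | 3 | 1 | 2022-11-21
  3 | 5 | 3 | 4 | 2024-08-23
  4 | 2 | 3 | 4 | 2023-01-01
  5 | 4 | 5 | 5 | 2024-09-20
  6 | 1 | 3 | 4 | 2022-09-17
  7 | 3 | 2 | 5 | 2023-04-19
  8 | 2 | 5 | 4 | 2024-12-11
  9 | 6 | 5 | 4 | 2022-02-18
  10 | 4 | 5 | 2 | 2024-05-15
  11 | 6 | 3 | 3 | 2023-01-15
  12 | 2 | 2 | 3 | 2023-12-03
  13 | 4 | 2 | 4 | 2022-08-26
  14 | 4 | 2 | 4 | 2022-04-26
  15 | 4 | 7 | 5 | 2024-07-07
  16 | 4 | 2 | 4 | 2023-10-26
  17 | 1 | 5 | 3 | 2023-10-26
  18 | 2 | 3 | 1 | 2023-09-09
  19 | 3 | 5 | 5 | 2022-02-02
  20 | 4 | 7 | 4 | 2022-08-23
SELECT c.id, p.name AS customer, c.quantity, c.order_date FROM orders c JOIN customers p ON c.customer_id = p.id

Execution result:
id | customer | quantity | order_date
1 | Sam Smith | 5 | 2022-06-03
2 | Grace Jones | 1 | 2022-11-21
3 | Sam Smith | 4 | 2024-08-23
4 | Grace Wilson | 4 | 2023-01-01
5 | Bob Williams | 5 | 2024-09-20
6 | Tina Wilson | 4 | 2022-09-17
7 | Grace Jones | 5 | 2023-04-19
8 | Grace Wilson | 4 | 2024-12-11
9 | Mia Davis | 4 | 2022-02-18
10 | Bob Williams | 2 | 2024-05-15
11 | Mia Davis | 3 | 2023-01-15
12 | Grace Wilson | 3 | 2023-12-03
13 | Bob Williams | 4 | 2022-08-26
14 | Bob Williams | 4 | 2022-04-26
15 | Bob Williams | 5 | 2024-07-07
16 | Bob Williams | 4 | 2023-10-26
17 | Tina Wilson | 3 | 2023-10-26
18 | Grace Wilson | 1 | 2023-09-09
19 | Grace Jones | 5 | 2022-02-02
20 | Bob Williams | 4 | 2022-08-23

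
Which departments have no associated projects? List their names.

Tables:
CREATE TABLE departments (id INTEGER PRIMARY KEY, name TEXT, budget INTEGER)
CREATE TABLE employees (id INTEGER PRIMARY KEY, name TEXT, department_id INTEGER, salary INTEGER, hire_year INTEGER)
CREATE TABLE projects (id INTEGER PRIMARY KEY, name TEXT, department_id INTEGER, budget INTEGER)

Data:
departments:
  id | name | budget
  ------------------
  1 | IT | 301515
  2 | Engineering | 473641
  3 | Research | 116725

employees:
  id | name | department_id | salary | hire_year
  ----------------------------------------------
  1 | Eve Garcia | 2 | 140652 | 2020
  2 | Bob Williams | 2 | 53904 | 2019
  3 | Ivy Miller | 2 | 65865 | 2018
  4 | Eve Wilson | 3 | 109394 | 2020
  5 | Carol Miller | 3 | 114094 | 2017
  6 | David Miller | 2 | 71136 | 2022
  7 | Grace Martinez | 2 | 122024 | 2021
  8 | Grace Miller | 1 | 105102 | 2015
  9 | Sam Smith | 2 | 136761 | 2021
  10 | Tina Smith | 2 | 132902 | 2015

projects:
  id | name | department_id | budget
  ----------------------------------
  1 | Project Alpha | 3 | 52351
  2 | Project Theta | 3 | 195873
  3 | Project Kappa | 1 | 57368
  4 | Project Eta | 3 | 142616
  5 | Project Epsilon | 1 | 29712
SELECT p.name FROM departments p LEFT JOIN projects c ON c.department_id = p.id WHERE c.id IS NULL

Execution result:
Engineering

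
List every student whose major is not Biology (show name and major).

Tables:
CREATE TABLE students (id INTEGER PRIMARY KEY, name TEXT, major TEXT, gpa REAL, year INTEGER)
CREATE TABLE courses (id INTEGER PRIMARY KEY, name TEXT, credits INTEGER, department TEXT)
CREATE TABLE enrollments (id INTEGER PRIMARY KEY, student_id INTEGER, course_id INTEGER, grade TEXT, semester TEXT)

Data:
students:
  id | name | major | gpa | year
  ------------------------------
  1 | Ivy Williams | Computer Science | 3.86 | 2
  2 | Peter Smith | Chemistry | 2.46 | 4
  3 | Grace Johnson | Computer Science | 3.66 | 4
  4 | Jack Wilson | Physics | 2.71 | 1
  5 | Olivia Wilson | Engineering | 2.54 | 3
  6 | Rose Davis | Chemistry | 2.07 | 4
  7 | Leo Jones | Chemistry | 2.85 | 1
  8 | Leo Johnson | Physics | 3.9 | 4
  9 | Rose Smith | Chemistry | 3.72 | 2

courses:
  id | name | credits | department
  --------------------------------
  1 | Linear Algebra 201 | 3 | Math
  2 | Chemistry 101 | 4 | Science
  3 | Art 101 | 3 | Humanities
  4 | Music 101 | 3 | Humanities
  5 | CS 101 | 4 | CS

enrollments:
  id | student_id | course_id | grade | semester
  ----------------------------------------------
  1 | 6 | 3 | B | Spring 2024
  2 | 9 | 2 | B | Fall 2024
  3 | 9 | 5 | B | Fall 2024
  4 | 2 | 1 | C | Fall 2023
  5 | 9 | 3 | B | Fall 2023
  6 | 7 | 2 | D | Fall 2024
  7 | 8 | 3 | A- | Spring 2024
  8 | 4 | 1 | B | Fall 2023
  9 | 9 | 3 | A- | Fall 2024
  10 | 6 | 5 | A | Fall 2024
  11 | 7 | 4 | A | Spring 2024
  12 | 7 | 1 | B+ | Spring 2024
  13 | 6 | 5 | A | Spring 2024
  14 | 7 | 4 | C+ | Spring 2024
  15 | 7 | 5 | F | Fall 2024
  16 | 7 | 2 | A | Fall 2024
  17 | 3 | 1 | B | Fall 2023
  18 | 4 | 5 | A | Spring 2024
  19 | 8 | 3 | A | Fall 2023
SELECT name, major FROM students WHERE major <> 'Biology'

Execution result:
name | major
Ivy Williams | Computer Science
Peter Smith | Chemistry
Grace Johnson | Computer Science
Jack Wilson | Physics
Olivia Wilson | Engineering
Rose Davis | Chemistry
Leo Jones | Chemistry
Leo Johnson | Physics
Rose Smith | Chemistry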